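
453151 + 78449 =531600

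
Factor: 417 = 3^1*139^1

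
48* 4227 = 202896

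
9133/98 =93 +19/98  =  93.19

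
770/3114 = 385/1557 = 0.25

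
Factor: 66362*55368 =3674331216= 2^4 * 3^2 * 769^1 * 33181^1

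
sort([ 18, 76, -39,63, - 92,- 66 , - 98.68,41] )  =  [ - 98.68, - 92, - 66, - 39,18,41,  63,76]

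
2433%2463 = 2433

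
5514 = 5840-326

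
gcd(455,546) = 91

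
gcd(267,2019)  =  3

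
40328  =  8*5041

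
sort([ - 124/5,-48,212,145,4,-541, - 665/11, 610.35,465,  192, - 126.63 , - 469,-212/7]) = [-541, - 469, - 126.63, - 665/11, - 48, - 212/7 , - 124/5,4,145, 192,212, 465,610.35 ] 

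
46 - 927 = -881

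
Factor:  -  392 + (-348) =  - 740=-  2^2*5^1*37^1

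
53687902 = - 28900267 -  - 82588169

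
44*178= 7832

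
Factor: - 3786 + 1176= - 2610 = - 2^1*3^2*5^1*29^1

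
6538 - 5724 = 814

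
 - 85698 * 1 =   -  85698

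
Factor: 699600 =2^4*3^1 * 5^2*11^1 * 53^1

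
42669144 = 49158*868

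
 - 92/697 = - 92/697 = - 0.13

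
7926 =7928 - 2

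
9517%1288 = 501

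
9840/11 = 894 + 6/11= 894.55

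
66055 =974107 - 908052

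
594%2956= 594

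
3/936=1/312 = 0.00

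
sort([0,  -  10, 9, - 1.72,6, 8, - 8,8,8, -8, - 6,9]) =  [ - 10, - 8,-8, - 6, - 1.72,0, 6 , 8,8,8,  9, 9 ] 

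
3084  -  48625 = - 45541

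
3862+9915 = 13777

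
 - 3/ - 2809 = 3/2809 = 0.00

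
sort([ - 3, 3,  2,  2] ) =[ - 3, 2, 2 , 3 ] 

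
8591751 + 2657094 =11248845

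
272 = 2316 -2044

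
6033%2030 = 1973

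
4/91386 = 2/45693 = 0.00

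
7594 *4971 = 37749774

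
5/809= 5/809 = 0.01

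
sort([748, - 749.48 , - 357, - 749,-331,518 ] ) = [-749.48,- 749, - 357, - 331, 518,748 ] 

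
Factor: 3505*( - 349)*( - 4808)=5881361960 = 2^3*5^1*349^1*601^1*701^1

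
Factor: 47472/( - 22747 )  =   - 48/23 = -2^4*3^1 * 23^( - 1 )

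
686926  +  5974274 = 6661200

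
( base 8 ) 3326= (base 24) 30m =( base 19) 4g2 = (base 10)1750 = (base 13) A48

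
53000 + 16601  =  69601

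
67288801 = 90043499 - 22754698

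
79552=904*88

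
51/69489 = 17/23163 = 0.00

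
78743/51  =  1543  +  50/51 = 1543.98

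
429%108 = 105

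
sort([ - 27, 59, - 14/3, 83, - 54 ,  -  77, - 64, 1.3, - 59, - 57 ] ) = [  -  77, - 64, - 59, - 57, - 54, - 27, - 14/3 , 1.3,59, 83 ]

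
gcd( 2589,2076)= 3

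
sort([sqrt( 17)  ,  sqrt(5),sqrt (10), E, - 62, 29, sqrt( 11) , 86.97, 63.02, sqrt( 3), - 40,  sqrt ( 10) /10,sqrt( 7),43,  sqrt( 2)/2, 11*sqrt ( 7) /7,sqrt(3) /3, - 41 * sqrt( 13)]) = [ - 41*sqrt( 13 ), - 62, - 40,sqrt( 10)/10,sqrt( 3) /3,sqrt(2) /2,  sqrt( 3 ) , sqrt( 5), sqrt( 7), E, sqrt(10 ) , sqrt( 11),  sqrt(17) , 11 * sqrt( 7)/7,  29,43,63.02,86.97 ] 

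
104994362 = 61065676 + 43928686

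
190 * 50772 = 9646680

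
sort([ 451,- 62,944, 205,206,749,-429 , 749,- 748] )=[-748,-429, - 62,  205, 206,451, 749,749,944] 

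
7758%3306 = 1146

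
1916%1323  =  593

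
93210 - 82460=10750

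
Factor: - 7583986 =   -  2^1*491^1 * 7723^1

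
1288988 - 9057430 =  - 7768442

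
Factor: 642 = 2^1*3^1*107^1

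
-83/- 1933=83/1933 = 0.04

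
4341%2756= 1585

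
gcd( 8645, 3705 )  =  1235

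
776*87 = 67512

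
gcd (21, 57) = 3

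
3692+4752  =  8444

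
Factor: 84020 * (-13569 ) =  - 2^2*3^1*5^1*4201^1*4523^1 = - 1140067380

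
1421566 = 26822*53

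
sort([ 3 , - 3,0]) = [ - 3, 0, 3 ]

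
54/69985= 54/69985 =0.00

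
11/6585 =11/6585= 0.00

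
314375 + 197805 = 512180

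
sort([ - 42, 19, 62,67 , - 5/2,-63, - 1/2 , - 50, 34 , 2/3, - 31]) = [  -  63 , - 50, - 42, - 31 , - 5/2 , - 1/2, 2/3, 19,  34, 62, 67] 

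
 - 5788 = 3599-9387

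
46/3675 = 46/3675=0.01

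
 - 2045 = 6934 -8979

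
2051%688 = 675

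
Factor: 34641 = 3^3*1283^1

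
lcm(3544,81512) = 81512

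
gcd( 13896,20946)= 6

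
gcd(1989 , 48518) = 17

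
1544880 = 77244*20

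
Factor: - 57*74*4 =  - 2^3 *3^1*19^1*37^1 = -  16872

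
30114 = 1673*18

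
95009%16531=12354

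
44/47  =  44/47 = 0.94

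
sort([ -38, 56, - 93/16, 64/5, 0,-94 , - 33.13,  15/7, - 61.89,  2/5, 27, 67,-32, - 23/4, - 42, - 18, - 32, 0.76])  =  [  -  94, - 61.89, - 42, - 38, - 33.13, - 32, - 32,-18,-93/16, - 23/4, 0,2/5, 0.76,15/7, 64/5,27,56,67]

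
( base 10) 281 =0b100011001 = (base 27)AB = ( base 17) g9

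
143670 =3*47890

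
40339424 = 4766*8464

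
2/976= 1/488=0.00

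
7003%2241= 280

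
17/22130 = 17/22130 = 0.00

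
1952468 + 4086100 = 6038568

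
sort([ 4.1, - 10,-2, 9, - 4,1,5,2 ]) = [-10,  -  4,-2, 1, 2, 4.1, 5, 9 ]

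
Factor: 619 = 619^1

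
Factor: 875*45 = 3^2 * 5^4*7^1 = 39375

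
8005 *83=664415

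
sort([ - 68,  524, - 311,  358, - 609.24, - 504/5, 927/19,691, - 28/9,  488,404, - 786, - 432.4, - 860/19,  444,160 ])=[ - 786,-609.24, - 432.4, - 311, - 504/5, - 68 , - 860/19,  -  28/9,  927/19,160,358,404,444,488, 524 , 691]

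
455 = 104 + 351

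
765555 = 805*951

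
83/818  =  83/818 = 0.10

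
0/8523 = 0= 0.00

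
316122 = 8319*38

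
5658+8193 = 13851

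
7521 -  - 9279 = 16800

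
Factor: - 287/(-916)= 2^( - 2)*7^1 * 41^1*229^( - 1)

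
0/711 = 0= 0.00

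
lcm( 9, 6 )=18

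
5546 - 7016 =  - 1470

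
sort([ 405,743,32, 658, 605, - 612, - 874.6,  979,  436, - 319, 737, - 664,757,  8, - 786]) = [ - 874.6, - 786, - 664, - 612,-319, 8, 32, 405,  436, 605,  658,737, 743, 757 , 979] 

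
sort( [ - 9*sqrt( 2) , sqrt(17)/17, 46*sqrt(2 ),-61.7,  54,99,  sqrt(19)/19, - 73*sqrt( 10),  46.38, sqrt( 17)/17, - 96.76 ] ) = [ - 73*sqrt ( 10), - 96.76, - 61.7 , - 9* sqrt(2) , sqrt (19 ) /19 , sqrt( 17)/17,  sqrt( 17)/17, 46.38, 54, 46*sqrt( 2), 99]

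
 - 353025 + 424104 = 71079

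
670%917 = 670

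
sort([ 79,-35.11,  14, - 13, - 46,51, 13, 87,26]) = [ - 46, - 35.11, - 13 , 13,14, 26, 51, 79, 87] 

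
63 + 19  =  82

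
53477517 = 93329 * 573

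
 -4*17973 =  - 71892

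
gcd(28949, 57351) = 1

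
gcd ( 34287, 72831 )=33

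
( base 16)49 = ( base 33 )27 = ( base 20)3D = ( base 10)73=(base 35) 23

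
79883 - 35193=44690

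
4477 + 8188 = 12665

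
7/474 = 7/474 = 0.01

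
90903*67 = 6090501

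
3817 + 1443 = 5260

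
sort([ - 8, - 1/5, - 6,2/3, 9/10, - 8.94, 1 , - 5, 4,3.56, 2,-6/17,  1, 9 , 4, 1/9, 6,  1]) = [ - 8.94, - 8 , - 6, - 5, - 6/17  , - 1/5,1/9, 2/3,9/10, 1, 1, 1,2, 3.56,4,  4,  6,  9 ]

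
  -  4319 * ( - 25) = 107975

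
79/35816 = 79/35816  =  0.00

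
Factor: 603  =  3^2*67^1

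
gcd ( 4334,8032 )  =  2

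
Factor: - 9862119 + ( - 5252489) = -15114608  =  - 2^4*31^2*983^1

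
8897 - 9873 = -976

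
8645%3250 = 2145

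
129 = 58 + 71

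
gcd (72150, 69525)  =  75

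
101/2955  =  101/2955= 0.03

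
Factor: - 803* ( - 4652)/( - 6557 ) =  -  3735556/6557 = -  2^2 * 11^1*73^1*79^( - 1) *83^(- 1)*1163^1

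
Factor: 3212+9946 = 2^1*3^2*17^1*43^1 = 13158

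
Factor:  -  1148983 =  - 11^1*67^1*1559^1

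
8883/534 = 16 + 113/178 = 16.63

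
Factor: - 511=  - 7^1*73^1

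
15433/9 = 15433/9 =1714.78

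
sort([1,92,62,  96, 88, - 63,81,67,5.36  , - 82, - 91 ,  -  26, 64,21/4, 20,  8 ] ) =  [ - 91,  -  82, -63, - 26 , 1 , 21/4,5.36,8, 20,  62, 64,67, 81, 88,92,  96]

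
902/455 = 1 + 447/455=1.98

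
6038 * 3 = 18114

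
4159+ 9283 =13442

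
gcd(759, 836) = 11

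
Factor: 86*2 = 172 =2^2 *43^1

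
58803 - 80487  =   - 21684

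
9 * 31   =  279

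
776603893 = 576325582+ 200278311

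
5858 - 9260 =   -  3402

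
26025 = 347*75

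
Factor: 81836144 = 2^4*13^1*29^1*13567^1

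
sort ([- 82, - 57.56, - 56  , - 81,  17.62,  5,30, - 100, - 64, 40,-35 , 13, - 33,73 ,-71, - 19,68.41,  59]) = [ - 100,-82,-81, - 71, - 64, - 57.56, - 56, - 35,-33, - 19 , 5,13,17.62 , 30, 40, 59,  68.41,73]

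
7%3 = 1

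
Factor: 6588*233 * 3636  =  2^4*3^5*61^1*101^1*233^1 = 5581274544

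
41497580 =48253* 860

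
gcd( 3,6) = 3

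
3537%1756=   25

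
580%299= 281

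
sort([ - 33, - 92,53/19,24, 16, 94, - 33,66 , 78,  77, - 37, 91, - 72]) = [ - 92,-72, - 37 ,- 33, - 33,53/19, 16,  24,66 , 77 , 78,91, 94 ]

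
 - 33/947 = -33/947 = -0.03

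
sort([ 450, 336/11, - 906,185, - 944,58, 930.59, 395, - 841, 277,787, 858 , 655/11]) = [ - 944, - 906,-841, 336/11, 58 , 655/11, 185, 277,395,450, 787,  858, 930.59 ]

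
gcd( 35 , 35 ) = 35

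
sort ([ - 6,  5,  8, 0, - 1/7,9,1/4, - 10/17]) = [-6, - 10/17 , - 1/7, 0,1/4,5,8,  9]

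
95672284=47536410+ 48135874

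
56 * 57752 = 3234112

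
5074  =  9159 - 4085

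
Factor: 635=5^1*127^1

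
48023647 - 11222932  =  36800715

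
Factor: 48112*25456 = 2^8*31^1*37^1*43^1*97^1 = 1224739072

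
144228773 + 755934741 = 900163514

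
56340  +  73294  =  129634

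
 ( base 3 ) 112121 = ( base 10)394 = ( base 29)DH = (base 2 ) 110001010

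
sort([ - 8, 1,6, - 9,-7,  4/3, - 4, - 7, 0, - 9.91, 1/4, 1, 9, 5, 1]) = [ - 9.91, - 9, - 8,-7, - 7, - 4,  0, 1/4 , 1,1,1, 4/3 , 5,6, 9]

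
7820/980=391/49=7.98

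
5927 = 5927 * 1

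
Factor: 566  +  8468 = 2^1 * 4517^1 = 9034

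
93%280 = 93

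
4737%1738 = 1261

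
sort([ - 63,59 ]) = [ - 63, 59]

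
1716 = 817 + 899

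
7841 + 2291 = 10132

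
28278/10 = 14139/5 = 2827.80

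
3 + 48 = 51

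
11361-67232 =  - 55871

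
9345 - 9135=210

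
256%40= 16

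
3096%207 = 198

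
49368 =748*66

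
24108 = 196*123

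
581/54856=581/54856 =0.01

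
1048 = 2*524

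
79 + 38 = 117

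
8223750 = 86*95625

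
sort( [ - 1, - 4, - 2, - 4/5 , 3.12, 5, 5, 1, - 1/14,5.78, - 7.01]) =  [ - 7.01, - 4,  -  2, - 1,-4/5, - 1/14,1, 3.12, 5,5, 5.78 ] 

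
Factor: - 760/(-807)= 2^3 * 3^( - 1) * 5^1*19^1*269^(-1) 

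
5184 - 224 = 4960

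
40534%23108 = 17426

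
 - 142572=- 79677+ - 62895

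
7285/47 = 155 = 155.00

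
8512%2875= 2762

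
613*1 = 613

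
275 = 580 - 305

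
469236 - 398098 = 71138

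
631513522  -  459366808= 172146714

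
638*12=7656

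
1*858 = 858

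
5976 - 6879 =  - 903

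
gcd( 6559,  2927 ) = 1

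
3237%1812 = 1425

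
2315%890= 535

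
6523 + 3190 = 9713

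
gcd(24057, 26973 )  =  729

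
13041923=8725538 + 4316385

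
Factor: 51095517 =3^1*11^2*140759^1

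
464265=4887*95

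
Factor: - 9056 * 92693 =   -  839427808 = - 2^5*283^1*92693^1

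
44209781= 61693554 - 17483773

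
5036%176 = 108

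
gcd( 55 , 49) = 1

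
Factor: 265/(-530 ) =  - 1/2=-2^( - 1 )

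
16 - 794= - 778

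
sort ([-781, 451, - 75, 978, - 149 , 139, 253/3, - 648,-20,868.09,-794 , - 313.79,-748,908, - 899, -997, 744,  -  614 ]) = [-997,-899,-794,-781, - 748,- 648, - 614, - 313.79,-149,  -  75,-20,253/3, 139,  451,744,868.09, 908, 978]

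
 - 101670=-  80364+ -21306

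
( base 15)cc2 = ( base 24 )502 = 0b101101000010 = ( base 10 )2882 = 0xB42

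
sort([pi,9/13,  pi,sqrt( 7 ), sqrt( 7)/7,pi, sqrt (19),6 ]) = [sqrt( 7 )/7, 9/13,sqrt( 7),  pi,pi, pi,  sqrt( 19),  6] 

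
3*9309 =27927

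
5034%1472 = 618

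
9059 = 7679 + 1380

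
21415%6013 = 3376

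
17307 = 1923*9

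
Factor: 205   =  5^1* 41^1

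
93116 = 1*93116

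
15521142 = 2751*5642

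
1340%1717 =1340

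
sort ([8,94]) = [ 8 , 94] 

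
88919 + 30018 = 118937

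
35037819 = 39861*879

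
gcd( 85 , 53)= 1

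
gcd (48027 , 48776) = 7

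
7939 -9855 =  - 1916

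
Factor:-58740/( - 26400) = 89/40 = 2^( - 3 )*5^( - 1 )*89^1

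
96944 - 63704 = 33240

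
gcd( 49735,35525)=7105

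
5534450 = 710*7795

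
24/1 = 24 = 24.00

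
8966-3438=5528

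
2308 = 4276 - 1968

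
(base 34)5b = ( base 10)181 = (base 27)6J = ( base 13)10C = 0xb5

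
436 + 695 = 1131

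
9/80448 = 3/26816=0.00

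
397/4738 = 397/4738 = 0.08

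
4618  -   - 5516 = 10134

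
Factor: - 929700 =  - 2^2*3^2*5^2*1033^1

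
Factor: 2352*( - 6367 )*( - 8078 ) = 120969536352 = 2^5*3^1*7^3*577^1*6367^1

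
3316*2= 6632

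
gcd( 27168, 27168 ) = 27168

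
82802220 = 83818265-1016045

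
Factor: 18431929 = 3347^1*5507^1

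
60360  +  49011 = 109371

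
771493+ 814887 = 1586380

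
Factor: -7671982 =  - 2^1 * 3835991^1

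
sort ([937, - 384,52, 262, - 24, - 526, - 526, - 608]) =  [ - 608, - 526, - 526, - 384, - 24, 52, 262,937]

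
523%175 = 173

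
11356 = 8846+2510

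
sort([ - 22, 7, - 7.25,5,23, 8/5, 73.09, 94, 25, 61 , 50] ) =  [ - 22,-7.25, 8/5,5, 7, 23, 25, 50, 61, 73.09, 94]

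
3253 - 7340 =-4087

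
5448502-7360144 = - 1911642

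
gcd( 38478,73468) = 2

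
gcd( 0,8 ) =8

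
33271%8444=7939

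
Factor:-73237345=-5^1*31^1*79^1*5981^1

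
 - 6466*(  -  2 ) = 12932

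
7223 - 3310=3913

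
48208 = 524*92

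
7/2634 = 7/2634 = 0.00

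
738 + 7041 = 7779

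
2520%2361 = 159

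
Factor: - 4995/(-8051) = 3^3*5^1*37^1*83^ (-1 ) *97^ ( - 1) 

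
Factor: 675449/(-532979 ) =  -23^ (- 1)*23173^( -1 )*  675449^1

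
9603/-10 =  - 9603/10= -960.30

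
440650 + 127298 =567948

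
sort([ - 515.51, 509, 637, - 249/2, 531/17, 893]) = [ - 515.51, - 249/2, 531/17, 509,637 , 893 ]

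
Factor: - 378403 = -17^1*22259^1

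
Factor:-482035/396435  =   - 3^( - 1 )*13^( -1) * 17^1*19^ ( - 1 )*53^1 = - 901/741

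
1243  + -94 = 1149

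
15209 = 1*15209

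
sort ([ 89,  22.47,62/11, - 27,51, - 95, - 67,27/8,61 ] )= [ - 95, - 67,  -  27,  27/8,62/11 , 22.47,51,61,89] 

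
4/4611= 4/4611 =0.00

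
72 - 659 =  - 587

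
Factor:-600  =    -  2^3*3^1*5^2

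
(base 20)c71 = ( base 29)5pb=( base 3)20210000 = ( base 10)4941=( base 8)11515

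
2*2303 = 4606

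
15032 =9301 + 5731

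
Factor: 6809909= 23^1 * 296083^1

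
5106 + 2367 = 7473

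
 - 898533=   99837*( - 9 ) 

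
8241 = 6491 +1750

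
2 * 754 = 1508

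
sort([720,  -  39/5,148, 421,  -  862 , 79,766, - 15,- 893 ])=[-893, - 862, - 15, - 39/5, 79, 148, 421 , 720, 766]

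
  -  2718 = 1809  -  4527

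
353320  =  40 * 8833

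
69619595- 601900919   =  -532281324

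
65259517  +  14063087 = 79322604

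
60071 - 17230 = 42841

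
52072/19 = 52072/19 = 2740.63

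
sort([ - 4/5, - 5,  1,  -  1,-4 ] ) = [ - 5 , -4, - 1,  -  4/5 , 1 ] 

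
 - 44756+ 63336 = 18580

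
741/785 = 741/785  =  0.94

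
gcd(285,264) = 3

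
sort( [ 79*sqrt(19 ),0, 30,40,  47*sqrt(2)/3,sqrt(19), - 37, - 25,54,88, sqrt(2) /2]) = [-37, - 25, 0,sqrt(2 ) /2, sqrt(19), 47*sqrt(2 ) /3, 30, 40, 54, 88, 79*sqrt( 19) ]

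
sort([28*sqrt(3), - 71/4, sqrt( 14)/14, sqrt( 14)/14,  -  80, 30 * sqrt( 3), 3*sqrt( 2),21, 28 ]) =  [  -  80, - 71/4,sqrt( 14)/14,sqrt(14 )/14, 3 * sqrt(  2) , 21, 28,28*sqrt( 3),30*sqrt( 3)] 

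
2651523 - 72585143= - 69933620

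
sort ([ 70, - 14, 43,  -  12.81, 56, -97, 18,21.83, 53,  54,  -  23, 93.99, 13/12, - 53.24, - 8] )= [ - 97 , - 53.24, - 23, - 14,  -  12.81,-8,13/12, 18,21.83 , 43, 53,54, 56,70, 93.99]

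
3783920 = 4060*932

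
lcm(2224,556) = 2224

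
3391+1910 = 5301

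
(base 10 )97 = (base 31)34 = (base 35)2R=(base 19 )52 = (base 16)61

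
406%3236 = 406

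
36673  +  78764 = 115437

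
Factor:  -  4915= -5^1*983^1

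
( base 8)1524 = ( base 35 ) oc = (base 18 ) 2b6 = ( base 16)354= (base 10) 852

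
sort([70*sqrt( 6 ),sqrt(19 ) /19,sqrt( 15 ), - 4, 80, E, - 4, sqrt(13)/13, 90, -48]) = [ - 48, - 4, - 4, sqrt(19 )/19, sqrt( 13)/13, E,sqrt( 15),80 , 90, 70*sqrt( 6)]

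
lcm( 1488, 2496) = 77376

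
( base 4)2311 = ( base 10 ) 181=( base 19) 9A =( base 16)B5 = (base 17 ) AB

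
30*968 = 29040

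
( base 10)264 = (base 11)220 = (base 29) 93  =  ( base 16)108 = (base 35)7J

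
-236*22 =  - 5192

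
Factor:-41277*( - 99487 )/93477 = 1368841633/31159 = 13759^1*31159^(  -  1)*99487^1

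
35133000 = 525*66920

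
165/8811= 5/267 = 0.02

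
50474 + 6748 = 57222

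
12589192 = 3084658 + 9504534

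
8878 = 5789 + 3089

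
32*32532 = 1041024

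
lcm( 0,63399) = 0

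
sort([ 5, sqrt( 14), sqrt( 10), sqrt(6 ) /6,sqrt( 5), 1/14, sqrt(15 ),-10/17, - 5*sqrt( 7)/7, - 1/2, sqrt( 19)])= [ - 5*sqrt( 7)/7, - 10/17  , - 1/2, 1/14, sqrt(6)/6,sqrt( 5 ),sqrt( 10), sqrt ( 14), sqrt(15 ), sqrt(19), 5]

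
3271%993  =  292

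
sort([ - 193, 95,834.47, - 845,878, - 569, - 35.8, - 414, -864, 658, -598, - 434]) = [ - 864, - 845, - 598, - 569 , - 434,-414, - 193,- 35.8, 95,658,  834.47 , 878 ] 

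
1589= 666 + 923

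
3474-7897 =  - 4423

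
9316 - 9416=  - 100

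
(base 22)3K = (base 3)10012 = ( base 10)86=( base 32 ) 2M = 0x56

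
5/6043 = 5/6043 = 0.00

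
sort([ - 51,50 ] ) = [- 51,50] 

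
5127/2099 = 2 + 929/2099  =  2.44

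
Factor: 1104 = 2^4*3^1*23^1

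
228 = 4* 57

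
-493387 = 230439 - 723826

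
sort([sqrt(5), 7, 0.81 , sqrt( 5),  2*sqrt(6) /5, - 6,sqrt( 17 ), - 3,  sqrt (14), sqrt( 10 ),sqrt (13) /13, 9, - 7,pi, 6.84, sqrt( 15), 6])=[-7,-6,-3  ,  sqrt ( 13) /13, 0.81,2 * sqrt ( 6) /5, sqrt(5), sqrt( 5 ) , pi, sqrt( 10),  sqrt ( 14), sqrt( 15) , sqrt(17), 6, 6.84,7,9]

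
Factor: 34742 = 2^1*29^1*599^1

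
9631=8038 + 1593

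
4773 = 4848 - 75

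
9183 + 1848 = 11031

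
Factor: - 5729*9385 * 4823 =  - 5^1*7^1*13^1*17^1 * 53^1*337^1 * 1877^1 =- 259316625295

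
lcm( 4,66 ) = 132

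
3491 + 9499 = 12990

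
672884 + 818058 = 1490942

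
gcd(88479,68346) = 9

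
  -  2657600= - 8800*302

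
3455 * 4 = 13820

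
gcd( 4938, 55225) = 1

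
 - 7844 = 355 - 8199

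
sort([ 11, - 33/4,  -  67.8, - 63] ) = [ - 67.8 , - 63, -33/4,  11] 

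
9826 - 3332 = 6494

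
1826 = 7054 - 5228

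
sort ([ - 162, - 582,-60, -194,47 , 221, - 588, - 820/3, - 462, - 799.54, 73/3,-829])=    [- 829,-799.54, - 588,-582,  -  462, - 820/3,  -  194, - 162,-60,  73/3,47, 221 ] 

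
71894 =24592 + 47302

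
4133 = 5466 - 1333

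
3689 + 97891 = 101580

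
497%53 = 20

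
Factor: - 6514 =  -2^1*3257^1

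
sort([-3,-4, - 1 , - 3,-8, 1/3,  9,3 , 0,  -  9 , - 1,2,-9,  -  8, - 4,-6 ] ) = [- 9,-9, - 8,- 8, - 6,-4,-4, - 3,  -  3,-1,-1, 0,1/3, 2,3,9 ] 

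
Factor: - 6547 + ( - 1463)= -8010= -2^1* 3^2*5^1 * 89^1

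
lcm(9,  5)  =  45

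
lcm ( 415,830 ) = 830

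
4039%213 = 205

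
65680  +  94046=159726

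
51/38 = 51/38 = 1.34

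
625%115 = 50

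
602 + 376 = 978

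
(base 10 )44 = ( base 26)1I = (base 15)2e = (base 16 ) 2C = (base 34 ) 1a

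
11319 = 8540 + 2779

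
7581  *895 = 6784995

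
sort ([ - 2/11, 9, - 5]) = [ - 5, - 2/11, 9 ]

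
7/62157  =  7/62157 = 0.00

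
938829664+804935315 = 1743764979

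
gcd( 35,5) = 5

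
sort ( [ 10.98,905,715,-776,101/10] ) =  [-776,  101/10,10.98,715, 905 ]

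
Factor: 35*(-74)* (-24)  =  62160 = 2^4*3^1*5^1*7^1 * 37^1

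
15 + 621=636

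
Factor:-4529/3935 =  -5^( - 1)*7^1 * 647^1*787^(  -  1)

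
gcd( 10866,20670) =6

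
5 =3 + 2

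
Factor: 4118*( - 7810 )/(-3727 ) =2^2  *5^1 *11^1 * 29^1 * 71^2 * 3727^( - 1 ) = 32161580/3727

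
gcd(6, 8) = 2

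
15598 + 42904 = 58502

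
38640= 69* 560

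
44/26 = 1  +  9/13 = 1.69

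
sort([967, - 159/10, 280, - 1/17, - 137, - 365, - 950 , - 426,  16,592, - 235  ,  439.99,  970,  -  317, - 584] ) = [ - 950,- 584, - 426, - 365, - 317, - 235, - 137, - 159/10,-1/17, 16,280,439.99,592  ,  967,970 ]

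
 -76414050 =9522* ( - 8025)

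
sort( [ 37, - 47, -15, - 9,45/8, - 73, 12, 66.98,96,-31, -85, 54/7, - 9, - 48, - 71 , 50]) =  [  -  85, - 73 ,  -  71,-48, - 47, - 31, - 15, - 9, - 9,  45/8,54/7 , 12,37, 50,66.98,96 ]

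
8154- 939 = 7215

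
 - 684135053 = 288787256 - 972922309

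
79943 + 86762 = 166705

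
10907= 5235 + 5672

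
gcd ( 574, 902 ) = 82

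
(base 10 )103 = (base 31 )3a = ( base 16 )67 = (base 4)1213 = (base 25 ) 43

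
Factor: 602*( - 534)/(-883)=2^2*3^1*7^1*43^1*89^1*883^(  -  1) =321468/883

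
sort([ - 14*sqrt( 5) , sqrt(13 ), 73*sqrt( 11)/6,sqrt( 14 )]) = [ - 14*sqrt( 5),  sqrt( 13), sqrt( 14) , 73*sqrt( 11 )/6]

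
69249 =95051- 25802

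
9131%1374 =887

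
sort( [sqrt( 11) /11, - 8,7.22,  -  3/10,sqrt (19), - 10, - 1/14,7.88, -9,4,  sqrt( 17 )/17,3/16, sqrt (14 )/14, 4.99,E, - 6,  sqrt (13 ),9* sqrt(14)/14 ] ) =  [ - 10, - 9 , - 8, - 6, - 3/10,-1/14, 3/16, sqrt( 17 ) /17,sqrt ( 14 ) /14, sqrt(11)/11,9*sqrt(14)/14,E, sqrt (13 ),4, sqrt( 19 ), 4.99,7.22, 7.88 ]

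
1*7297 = 7297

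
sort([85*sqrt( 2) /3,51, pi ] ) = [ pi  ,  85 * sqrt( 2 ) /3,51 ]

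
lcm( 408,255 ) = 2040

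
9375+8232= 17607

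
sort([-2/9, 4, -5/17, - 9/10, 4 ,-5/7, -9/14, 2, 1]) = [ - 9/10,  -  5/7,- 9/14, - 5/17, - 2/9, 1, 2, 4, 4 ] 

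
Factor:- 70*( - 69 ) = 4830 = 2^1*3^1*5^1 * 7^1*23^1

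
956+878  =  1834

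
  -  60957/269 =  - 60957/269 = - 226.61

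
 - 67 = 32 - 99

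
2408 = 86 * 28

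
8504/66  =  4252/33=128.85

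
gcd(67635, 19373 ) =1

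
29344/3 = 9781 + 1/3 =9781.33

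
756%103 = 35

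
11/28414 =11/28414 = 0.00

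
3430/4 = 857 + 1/2 = 857.50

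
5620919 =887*6337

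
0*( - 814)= 0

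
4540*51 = 231540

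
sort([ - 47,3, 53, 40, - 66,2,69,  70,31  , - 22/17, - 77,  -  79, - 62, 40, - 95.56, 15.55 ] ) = [ - 95.56, -79,  -  77, - 66, - 62, - 47, - 22/17 , 2,  3,  15.55,  31,40,  40, 53,69 , 70 ]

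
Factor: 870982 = 2^1 * 7^1 * 62213^1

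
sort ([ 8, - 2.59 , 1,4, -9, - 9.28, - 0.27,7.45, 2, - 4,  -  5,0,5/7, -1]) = [ - 9.28  , - 9 , - 5, - 4, - 2.59, - 1,-0.27,0,5/7 , 1,2,  4,7.45,  8]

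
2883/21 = 137 + 2/7 = 137.29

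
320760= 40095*8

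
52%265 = 52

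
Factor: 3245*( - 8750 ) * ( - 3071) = 87197206250 = 2^1*5^5*7^1*11^1*37^1*59^1*83^1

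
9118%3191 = 2736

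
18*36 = 648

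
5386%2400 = 586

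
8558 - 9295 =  - 737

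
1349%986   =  363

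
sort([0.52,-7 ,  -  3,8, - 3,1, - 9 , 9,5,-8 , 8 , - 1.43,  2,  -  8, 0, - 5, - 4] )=[  -  9, - 8, - 8,-7 , - 5, - 4, - 3, - 3, - 1.43, 0, 0.52, 1, 2 , 5,8,8 , 9] 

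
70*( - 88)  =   - 6160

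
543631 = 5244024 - 4700393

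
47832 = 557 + 47275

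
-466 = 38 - 504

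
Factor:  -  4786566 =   -  2^1*3^1 * 29^1*27509^1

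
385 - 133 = 252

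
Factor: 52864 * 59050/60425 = 2^8*7^1 * 59^1*1181^1*2417^( - 1 ) = 124864768/2417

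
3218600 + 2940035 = 6158635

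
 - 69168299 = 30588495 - 99756794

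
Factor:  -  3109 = -3109^1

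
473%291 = 182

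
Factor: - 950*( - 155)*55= 8098750 = 2^1*5^4*11^1*19^1*31^1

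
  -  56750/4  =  -28375/2 =-  14187.50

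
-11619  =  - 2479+-9140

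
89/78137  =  89/78137 = 0.00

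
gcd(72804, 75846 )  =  6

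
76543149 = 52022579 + 24520570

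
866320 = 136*6370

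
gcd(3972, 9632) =4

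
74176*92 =6824192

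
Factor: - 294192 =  - 2^4 * 3^4*227^1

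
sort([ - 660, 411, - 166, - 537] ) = [ - 660, - 537, - 166, 411]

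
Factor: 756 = 2^2*3^3*7^1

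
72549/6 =24183/2 = 12091.50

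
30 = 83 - 53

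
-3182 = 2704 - 5886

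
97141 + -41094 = 56047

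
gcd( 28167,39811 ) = 41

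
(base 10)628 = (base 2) 1001110100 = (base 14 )32C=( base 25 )103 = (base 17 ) 22G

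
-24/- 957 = 8/319 =0.03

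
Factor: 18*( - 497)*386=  - 2^2*3^2*7^1*71^1*193^1 =- 3453156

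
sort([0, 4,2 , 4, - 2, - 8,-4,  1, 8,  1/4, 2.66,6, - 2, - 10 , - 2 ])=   [-10, - 8,-4, -2,  -  2,  -  2, 0, 1/4, 1, 2, 2.66, 4, 4, 6, 8] 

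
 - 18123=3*( - 6041 ) 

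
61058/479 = 61058/479 =127.47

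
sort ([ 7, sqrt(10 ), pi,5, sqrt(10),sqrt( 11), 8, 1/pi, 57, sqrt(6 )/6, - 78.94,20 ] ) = [ - 78.94, 1/pi, sqrt ( 6)/6 , pi, sqrt (10),sqrt( 10), sqrt(11 ), 5,7, 8, 20 , 57 ]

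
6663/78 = 85+11/26 = 85.42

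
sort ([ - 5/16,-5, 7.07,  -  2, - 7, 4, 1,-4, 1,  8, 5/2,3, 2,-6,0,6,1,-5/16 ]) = [ - 7 , - 6,-5,-4,-2 , - 5/16, - 5/16 , 0, 1,1, 1, 2, 5/2,3 , 4, 6, 7.07,8 ]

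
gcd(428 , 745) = 1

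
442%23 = 5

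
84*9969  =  837396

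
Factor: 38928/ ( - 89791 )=  -  2^4*3^1*13^( - 1)*811^1*6907^(-1) 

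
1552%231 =166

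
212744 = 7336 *29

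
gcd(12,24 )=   12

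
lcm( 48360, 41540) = 3240120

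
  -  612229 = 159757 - 771986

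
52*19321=1004692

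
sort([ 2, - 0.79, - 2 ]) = [ - 2,-0.79, 2 ]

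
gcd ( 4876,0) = 4876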